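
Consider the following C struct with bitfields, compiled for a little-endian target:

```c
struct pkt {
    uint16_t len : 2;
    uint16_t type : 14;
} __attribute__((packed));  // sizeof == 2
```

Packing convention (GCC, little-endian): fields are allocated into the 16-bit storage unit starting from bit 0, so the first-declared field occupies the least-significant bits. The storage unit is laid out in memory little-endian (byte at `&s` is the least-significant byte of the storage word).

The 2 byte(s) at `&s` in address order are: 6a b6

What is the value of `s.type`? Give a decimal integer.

[0]=0x6a [1]=0xb6 (little-endian) → word 0xb66a
len:2 @ bit 0 → (0xb66a>>0)&0x3 = 0x2
type:14 @ bit 2 → (0xb66a>>2)&0x3fff = 0x2d9a  ←

11674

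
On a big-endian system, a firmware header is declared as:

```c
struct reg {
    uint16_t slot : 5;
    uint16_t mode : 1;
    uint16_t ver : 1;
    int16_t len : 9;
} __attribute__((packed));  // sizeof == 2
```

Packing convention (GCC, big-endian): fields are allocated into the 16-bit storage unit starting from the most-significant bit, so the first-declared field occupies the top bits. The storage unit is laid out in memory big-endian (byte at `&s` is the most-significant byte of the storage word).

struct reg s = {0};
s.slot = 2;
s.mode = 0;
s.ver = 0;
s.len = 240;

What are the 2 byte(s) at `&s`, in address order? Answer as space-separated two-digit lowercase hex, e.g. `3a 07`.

10 f0

slot (5b) val=2 bits=0x2 at bit 11: 0x1000
mode (1b) val=0 bits=0x0 at bit 10: 0x1000
ver (1b) val=0 bits=0x0 at bit 9: 0x1000
len (9b) val=240 bits=0xf0 at bit 0: 0x10f0
word = 0x10f0 → big-endian bytes:
  [0]=0x10  [1]=0xf0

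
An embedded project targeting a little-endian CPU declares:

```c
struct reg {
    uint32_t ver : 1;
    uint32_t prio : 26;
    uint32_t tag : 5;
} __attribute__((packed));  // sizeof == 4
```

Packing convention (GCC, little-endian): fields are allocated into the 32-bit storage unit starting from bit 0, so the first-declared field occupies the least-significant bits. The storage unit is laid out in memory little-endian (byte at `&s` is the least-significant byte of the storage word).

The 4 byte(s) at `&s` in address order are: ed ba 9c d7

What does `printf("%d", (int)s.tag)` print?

[0]=0xed [1]=0xba [2]=0x9c [3]=0xd7 (little-endian) → word 0xd79cbaed
ver:1 @ bit 0 → (0xd79cbaed>>0)&0x1 = 0x1
prio:26 @ bit 1 → (0xd79cbaed>>1)&0x3ffffff = 0x3ce5d76
tag:5 @ bit 27 → (0xd79cbaed>>27)&0x1f = 0x1a  ←

26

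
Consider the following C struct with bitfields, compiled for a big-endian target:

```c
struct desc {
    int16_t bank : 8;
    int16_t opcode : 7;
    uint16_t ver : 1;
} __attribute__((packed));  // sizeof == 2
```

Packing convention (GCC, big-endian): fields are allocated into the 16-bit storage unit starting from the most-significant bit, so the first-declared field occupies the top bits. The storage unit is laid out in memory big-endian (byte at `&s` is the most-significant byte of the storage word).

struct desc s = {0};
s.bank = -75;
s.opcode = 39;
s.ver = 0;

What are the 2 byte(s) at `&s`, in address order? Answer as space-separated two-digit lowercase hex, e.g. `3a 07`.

b5 4e

bank (8b) val=-75 bits=0xb5 at bit 8: 0xb500
opcode (7b) val=39 bits=0x27 at bit 1: 0xb54e
ver (1b) val=0 bits=0x0 at bit 0: 0xb54e
word = 0xb54e → big-endian bytes:
  [0]=0xb5  [1]=0x4e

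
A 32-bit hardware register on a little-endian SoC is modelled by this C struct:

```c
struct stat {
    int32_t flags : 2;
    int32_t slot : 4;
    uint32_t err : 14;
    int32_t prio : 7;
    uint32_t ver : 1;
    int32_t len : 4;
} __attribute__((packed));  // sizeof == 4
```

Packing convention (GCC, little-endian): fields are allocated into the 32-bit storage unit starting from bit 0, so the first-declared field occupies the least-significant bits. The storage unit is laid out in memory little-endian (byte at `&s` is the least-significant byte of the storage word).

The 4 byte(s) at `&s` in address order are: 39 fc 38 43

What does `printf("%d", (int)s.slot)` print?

[0]=0x39 [1]=0xfc [2]=0x38 [3]=0x43 (little-endian) → word 0x4338fc39
flags [0+:2] = (word>>0) & 0x3 = 1
slot [2+:4] = (word>>2) & 0xf = 14  ←
err [6+:14] = (word>>6) & 0x3fff = 9200
prio [20+:7] = (word>>20) & 0x7f = 51
ver [27+:1] = (word>>27) & 0x1 = 0
len [28+:4] = (word>>28) & 0xf = 4
slot signed 4b, MSB=1: 14 - 16 = -2

-2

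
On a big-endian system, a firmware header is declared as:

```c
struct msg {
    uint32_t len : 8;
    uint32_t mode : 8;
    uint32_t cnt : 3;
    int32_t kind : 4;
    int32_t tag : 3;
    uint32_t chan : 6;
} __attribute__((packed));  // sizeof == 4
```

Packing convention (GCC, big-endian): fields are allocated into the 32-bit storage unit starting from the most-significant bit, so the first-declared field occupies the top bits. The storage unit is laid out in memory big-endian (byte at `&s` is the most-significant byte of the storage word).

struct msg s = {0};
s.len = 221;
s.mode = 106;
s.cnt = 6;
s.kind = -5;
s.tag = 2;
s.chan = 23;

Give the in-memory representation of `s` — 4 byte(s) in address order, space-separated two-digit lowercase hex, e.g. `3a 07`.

len:8 = 221 → 0xdd << 24 → word 0xdd000000
mode:8 = 106 → 0x6a << 16 → word 0xdd6a0000
cnt:3 = 6 → 0x6 << 13 → word 0xdd6ac000
kind:4 = -5 → 0xb << 9 → word 0xdd6ad600
tag:3 = 2 → 0x2 << 6 → word 0xdd6ad680
chan:6 = 23 → 0x17 << 0 → word 0xdd6ad697
word = 0xdd6ad697 → big-endian bytes:
  [0]=0xdd  [1]=0x6a  [2]=0xd6  [3]=0x97

dd 6a d6 97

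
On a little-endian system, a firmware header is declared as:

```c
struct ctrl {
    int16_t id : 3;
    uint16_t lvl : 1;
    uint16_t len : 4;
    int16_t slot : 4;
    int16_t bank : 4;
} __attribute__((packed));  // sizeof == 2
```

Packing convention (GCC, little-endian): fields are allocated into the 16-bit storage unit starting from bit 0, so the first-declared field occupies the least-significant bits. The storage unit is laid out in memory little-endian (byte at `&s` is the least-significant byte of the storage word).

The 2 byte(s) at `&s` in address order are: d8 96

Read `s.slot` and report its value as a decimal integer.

[0]=0xd8 [1]=0x96 (little-endian) → word 0x96d8
id [0+:3] = (word>>0) & 0x7 = 0
lvl [3+:1] = (word>>3) & 0x1 = 1
len [4+:4] = (word>>4) & 0xf = 13
slot [8+:4] = (word>>8) & 0xf = 6  ←
bank [12+:4] = (word>>12) & 0xf = 9
slot signed 4b, MSB=0: value = 6

6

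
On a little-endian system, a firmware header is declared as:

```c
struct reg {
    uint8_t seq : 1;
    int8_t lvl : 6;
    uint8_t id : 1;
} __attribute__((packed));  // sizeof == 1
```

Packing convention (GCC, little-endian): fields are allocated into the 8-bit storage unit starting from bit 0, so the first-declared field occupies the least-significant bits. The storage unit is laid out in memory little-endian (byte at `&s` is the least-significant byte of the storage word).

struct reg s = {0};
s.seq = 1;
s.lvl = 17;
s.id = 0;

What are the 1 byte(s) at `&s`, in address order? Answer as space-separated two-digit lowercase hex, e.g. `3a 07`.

23

seq (1b) val=1 bits=0x1 at bit 0: 0x01
lvl (6b) val=17 bits=0x11 at bit 1: 0x23
id (1b) val=0 bits=0x0 at bit 7: 0x23
word = 0x23 → little-endian bytes:
  [0]=0x23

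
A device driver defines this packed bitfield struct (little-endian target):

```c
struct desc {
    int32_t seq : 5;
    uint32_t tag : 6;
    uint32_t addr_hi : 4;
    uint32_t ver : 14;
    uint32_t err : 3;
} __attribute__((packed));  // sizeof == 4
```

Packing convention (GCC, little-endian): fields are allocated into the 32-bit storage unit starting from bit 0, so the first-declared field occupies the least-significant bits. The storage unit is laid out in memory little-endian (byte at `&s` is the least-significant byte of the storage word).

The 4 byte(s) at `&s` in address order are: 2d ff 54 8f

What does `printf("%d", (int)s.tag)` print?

57

[0]=0x2d [1]=0xff [2]=0x54 [3]=0x8f (little-endian) → word 0x8f54ff2d
seq:5 @ bit 0 → (0x8f54ff2d>>0)&0x1f = 0xd
tag:6 @ bit 5 → (0x8f54ff2d>>5)&0x3f = 0x39  ←
addr_hi:4 @ bit 11 → (0x8f54ff2d>>11)&0xf = 0xf
ver:14 @ bit 15 → (0x8f54ff2d>>15)&0x3fff = 0x1ea9
err:3 @ bit 29 → (0x8f54ff2d>>29)&0x7 = 0x4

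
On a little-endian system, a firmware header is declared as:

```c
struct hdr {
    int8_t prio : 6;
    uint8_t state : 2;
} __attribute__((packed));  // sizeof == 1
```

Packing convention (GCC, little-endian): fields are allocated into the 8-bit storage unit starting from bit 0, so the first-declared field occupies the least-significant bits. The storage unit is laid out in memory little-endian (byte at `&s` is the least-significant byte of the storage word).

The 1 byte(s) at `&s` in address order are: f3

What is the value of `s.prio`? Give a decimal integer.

[0]=0xf3 (little-endian) → word 0xf3
prio [0+:6] = (word>>0) & 0x3f = 51  ←
state [6+:2] = (word>>6) & 0x3 = 3
prio signed 6b, MSB=1: 51 - 64 = -13

-13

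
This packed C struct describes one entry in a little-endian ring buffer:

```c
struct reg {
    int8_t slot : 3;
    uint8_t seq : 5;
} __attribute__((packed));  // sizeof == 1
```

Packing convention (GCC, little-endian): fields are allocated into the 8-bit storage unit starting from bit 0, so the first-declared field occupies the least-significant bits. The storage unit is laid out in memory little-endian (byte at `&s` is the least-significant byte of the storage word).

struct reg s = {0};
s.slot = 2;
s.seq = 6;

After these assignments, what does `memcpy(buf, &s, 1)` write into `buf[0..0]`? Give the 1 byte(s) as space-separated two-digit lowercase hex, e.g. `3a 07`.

slot (3b) val=2 bits=0x2 at bit 0: 0x02
seq (5b) val=6 bits=0x6 at bit 3: 0x32
word = 0x32 → little-endian bytes:
  [0]=0x32

32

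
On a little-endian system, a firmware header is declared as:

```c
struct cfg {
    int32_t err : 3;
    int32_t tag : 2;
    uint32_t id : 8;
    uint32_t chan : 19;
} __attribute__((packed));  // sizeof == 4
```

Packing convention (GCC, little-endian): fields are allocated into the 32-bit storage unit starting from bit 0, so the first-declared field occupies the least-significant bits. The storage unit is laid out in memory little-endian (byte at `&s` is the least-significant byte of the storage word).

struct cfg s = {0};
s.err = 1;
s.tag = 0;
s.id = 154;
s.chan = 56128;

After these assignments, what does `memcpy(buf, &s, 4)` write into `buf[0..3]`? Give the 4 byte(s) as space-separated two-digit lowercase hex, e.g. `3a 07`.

41 13 68 1b

[0+:3] err=1 & 0x7 = 0x1; word=0x00000001
[3+:2] tag=0 & 0x3 = 0x0; word=0x00000001
[5+:8] id=154 & 0xff = 0x9a; word=0x00001341
[13+:19] chan=56128 & 0x7ffff = 0xdb40; word=0x1b681341
word = 0x1b681341 → little-endian bytes:
  [0]=0x41  [1]=0x13  [2]=0x68  [3]=0x1b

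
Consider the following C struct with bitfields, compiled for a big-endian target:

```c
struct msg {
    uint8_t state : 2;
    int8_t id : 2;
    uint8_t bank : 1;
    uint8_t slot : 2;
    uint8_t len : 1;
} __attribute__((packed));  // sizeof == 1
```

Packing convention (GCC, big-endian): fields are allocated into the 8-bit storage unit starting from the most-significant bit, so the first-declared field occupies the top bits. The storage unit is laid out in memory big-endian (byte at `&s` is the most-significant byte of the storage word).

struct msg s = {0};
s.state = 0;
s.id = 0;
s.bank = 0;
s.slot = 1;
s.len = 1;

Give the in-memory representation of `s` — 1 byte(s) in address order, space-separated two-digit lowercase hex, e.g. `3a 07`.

state (2b) val=0 bits=0x0 at bit 6: 0x00
id (2b) val=0 bits=0x0 at bit 4: 0x00
bank (1b) val=0 bits=0x0 at bit 3: 0x00
slot (2b) val=1 bits=0x1 at bit 1: 0x02
len (1b) val=1 bits=0x1 at bit 0: 0x03
word = 0x03 → big-endian bytes:
  [0]=0x03

03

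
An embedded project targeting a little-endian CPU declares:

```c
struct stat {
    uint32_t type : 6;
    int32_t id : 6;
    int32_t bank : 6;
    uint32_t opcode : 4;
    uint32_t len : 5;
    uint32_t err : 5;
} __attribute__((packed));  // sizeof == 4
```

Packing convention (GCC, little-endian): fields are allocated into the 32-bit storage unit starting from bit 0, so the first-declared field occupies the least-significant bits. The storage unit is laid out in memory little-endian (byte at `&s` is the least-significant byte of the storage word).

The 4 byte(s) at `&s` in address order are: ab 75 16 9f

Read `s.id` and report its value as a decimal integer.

[0]=0xab [1]=0x75 [2]=0x16 [3]=0x9f (little-endian) → word 0x9f1675ab
type:6 @ bit 0 → (0x9f1675ab>>0)&0x3f = 0x2b
id:6 @ bit 6 → (0x9f1675ab>>6)&0x3f = 0x16  ←
bank:6 @ bit 12 → (0x9f1675ab>>12)&0x3f = 0x27
opcode:4 @ bit 18 → (0x9f1675ab>>18)&0xf = 0x5
len:5 @ bit 22 → (0x9f1675ab>>22)&0x1f = 0x1c
err:5 @ bit 27 → (0x9f1675ab>>27)&0x1f = 0x13
id signed 6b, MSB=0: value = 22

22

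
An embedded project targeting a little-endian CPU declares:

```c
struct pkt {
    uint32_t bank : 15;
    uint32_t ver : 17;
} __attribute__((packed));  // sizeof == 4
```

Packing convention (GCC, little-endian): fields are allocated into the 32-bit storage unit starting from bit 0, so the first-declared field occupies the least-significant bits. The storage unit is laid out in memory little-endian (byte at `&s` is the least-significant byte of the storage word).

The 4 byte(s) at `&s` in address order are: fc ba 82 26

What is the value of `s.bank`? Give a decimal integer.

15100

[0]=0xfc [1]=0xba [2]=0x82 [3]=0x26 (little-endian) → word 0x2682bafc
bank [0+:15] = (word>>0) & 0x7fff = 15100  ←
ver [15+:17] = (word>>15) & 0x1ffff = 19717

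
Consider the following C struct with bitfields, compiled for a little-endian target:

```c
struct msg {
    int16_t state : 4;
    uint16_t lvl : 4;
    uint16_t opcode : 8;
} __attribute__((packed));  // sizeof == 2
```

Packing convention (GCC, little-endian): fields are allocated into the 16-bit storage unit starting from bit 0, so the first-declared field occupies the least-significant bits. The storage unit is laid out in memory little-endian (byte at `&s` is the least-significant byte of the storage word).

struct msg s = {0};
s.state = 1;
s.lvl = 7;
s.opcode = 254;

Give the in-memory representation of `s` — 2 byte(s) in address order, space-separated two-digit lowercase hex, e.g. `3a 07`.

71 fe

state (4b) val=1 bits=0x1 at bit 0: 0x0001
lvl (4b) val=7 bits=0x7 at bit 4: 0x0071
opcode (8b) val=254 bits=0xfe at bit 8: 0xfe71
word = 0xfe71 → little-endian bytes:
  [0]=0x71  [1]=0xfe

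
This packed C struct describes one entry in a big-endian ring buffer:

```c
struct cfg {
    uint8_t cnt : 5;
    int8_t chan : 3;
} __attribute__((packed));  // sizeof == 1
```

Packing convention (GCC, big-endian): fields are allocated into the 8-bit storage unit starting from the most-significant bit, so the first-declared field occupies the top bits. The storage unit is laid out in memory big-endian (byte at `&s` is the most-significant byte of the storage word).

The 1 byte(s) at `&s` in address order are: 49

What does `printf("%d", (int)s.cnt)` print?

9

[0]=0x49 (big-endian) → word 0x49
cnt:5 @ bit 3 → (0x49>>3)&0x1f = 0x9  ←
chan:3 @ bit 0 → (0x49>>0)&0x7 = 0x1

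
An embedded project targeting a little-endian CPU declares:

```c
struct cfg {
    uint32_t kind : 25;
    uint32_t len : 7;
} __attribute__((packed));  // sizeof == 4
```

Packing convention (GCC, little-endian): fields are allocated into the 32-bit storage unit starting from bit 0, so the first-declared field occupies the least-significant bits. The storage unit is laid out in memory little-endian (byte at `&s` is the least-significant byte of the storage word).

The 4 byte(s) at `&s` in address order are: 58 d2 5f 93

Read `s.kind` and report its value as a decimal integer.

23056984

[0]=0x58 [1]=0xd2 [2]=0x5f [3]=0x93 (little-endian) → word 0x935fd258
kind:25 @ bit 0 → (0x935fd258>>0)&0x1ffffff = 0x15fd258  ←
len:7 @ bit 25 → (0x935fd258>>25)&0x7f = 0x49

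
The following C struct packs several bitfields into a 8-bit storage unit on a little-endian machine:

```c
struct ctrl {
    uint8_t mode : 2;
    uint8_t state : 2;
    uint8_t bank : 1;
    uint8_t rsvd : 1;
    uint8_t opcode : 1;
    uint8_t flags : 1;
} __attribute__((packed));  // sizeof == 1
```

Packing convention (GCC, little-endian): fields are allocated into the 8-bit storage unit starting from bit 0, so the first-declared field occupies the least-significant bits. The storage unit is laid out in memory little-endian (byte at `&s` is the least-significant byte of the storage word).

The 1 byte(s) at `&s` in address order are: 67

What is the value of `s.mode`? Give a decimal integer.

3

[0]=0x67 (little-endian) → word 0x67
mode:2 @ bit 0 → (0x67>>0)&0x3 = 0x3  ←
state:2 @ bit 2 → (0x67>>2)&0x3 = 0x1
bank:1 @ bit 4 → (0x67>>4)&0x1 = 0x0
rsvd:1 @ bit 5 → (0x67>>5)&0x1 = 0x1
opcode:1 @ bit 6 → (0x67>>6)&0x1 = 0x1
flags:1 @ bit 7 → (0x67>>7)&0x1 = 0x0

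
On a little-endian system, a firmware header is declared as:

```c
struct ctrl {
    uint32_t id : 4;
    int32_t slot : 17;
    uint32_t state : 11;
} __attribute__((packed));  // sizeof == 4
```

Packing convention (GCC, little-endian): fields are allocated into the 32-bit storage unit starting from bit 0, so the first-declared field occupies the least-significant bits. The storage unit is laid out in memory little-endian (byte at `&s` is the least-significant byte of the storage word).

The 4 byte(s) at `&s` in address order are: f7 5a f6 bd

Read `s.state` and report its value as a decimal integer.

1519

[0]=0xf7 [1]=0x5a [2]=0xf6 [3]=0xbd (little-endian) → word 0xbdf65af7
id:4 @ bit 0 → (0xbdf65af7>>0)&0xf = 0x7
slot:17 @ bit 4 → (0xbdf65af7>>4)&0x1ffff = 0x165af
state:11 @ bit 21 → (0xbdf65af7>>21)&0x7ff = 0x5ef  ←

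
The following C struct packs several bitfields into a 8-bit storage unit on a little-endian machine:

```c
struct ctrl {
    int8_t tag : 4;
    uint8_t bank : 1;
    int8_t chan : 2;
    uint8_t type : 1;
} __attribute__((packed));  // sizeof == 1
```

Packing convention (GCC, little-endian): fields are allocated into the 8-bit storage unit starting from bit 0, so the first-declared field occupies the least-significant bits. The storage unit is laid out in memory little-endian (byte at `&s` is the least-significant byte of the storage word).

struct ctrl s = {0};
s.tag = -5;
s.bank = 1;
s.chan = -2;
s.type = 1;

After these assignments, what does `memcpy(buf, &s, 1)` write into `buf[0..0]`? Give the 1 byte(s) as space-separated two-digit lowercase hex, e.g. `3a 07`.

db

[0+:4] tag=-5 & 0xf = 0xb; word=0x0b
[4+:1] bank=1 & 0x1 = 0x1; word=0x1b
[5+:2] chan=-2 & 0x3 = 0x2; word=0x5b
[7+:1] type=1 & 0x1 = 0x1; word=0xdb
word = 0xdb → little-endian bytes:
  [0]=0xdb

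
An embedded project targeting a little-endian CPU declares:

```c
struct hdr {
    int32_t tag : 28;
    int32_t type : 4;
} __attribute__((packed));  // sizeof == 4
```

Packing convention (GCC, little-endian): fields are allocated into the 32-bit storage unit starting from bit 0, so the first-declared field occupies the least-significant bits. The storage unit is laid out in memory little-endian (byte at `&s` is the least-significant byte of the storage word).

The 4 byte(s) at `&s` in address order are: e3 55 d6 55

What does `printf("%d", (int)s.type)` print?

[0]=0xe3 [1]=0x55 [2]=0xd6 [3]=0x55 (little-endian) → word 0x55d655e3
tag [0+:28] = (word>>0) & 0xfffffff = 97932771
type [28+:4] = (word>>28) & 0xf = 5  ←
type signed 4b, MSB=0: value = 5

5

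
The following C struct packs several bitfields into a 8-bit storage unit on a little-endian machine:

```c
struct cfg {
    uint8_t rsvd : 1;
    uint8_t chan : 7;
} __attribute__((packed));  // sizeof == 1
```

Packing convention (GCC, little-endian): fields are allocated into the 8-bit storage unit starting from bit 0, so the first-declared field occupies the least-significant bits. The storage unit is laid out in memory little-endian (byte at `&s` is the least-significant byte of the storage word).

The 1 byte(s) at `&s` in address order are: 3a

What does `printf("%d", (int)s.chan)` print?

29

[0]=0x3a (little-endian) → word 0x3a
rsvd:1 @ bit 0 → (0x3a>>0)&0x1 = 0x0
chan:7 @ bit 1 → (0x3a>>1)&0x7f = 0x1d  ←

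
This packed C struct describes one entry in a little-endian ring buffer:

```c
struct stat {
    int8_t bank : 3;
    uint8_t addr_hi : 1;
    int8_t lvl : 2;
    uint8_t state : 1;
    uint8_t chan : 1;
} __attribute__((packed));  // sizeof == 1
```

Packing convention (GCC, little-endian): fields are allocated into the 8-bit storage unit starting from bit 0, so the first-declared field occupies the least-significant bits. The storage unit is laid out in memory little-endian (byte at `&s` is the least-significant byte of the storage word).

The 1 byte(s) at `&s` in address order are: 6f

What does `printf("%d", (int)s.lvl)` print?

[0]=0x6f (little-endian) → word 0x6f
bank:3 @ bit 0 → (0x6f>>0)&0x7 = 0x7
addr_hi:1 @ bit 3 → (0x6f>>3)&0x1 = 0x1
lvl:2 @ bit 4 → (0x6f>>4)&0x3 = 0x2  ←
state:1 @ bit 6 → (0x6f>>6)&0x1 = 0x1
chan:1 @ bit 7 → (0x6f>>7)&0x1 = 0x0
lvl signed 2b, MSB=1: 2 - 4 = -2

-2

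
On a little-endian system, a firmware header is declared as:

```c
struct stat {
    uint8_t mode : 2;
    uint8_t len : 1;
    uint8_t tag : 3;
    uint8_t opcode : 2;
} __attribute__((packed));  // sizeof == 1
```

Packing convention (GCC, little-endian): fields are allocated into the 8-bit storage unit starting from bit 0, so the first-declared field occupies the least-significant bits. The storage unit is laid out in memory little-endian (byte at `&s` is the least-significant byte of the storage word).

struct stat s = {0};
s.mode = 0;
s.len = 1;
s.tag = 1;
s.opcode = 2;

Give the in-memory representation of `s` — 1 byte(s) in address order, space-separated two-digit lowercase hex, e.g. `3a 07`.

mode (2b) val=0 bits=0x0 at bit 0: 0x00
len (1b) val=1 bits=0x1 at bit 2: 0x04
tag (3b) val=1 bits=0x1 at bit 3: 0x0c
opcode (2b) val=2 bits=0x2 at bit 6: 0x8c
word = 0x8c → little-endian bytes:
  [0]=0x8c

8c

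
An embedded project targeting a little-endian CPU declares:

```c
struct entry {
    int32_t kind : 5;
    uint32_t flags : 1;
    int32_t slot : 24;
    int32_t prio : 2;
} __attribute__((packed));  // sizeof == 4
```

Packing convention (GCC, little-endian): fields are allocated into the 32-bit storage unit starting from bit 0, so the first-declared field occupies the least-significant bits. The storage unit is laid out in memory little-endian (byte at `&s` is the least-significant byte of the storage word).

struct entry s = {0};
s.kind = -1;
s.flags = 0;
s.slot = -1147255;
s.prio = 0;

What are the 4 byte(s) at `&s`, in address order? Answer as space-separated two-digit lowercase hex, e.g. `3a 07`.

5f a2 9f 3b

[0+:5] kind=-1 & 0x1f = 0x1f; word=0x0000001f
[5+:1] flags=0 & 0x1 = 0x0; word=0x0000001f
[6+:24] slot=-1147255 & 0xffffff = 0xee7e89; word=0x3b9fa25f
[30+:2] prio=0 & 0x3 = 0x0; word=0x3b9fa25f
word = 0x3b9fa25f → little-endian bytes:
  [0]=0x5f  [1]=0xa2  [2]=0x9f  [3]=0x3b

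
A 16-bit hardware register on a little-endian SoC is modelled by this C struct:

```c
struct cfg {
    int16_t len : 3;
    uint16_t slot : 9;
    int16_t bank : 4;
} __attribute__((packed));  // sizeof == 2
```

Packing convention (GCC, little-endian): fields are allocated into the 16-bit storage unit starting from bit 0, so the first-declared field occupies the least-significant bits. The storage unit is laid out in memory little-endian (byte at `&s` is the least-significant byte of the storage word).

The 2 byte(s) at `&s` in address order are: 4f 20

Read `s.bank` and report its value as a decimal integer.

2

[0]=0x4f [1]=0x20 (little-endian) → word 0x204f
len [0+:3] = (word>>0) & 0x7 = 7
slot [3+:9] = (word>>3) & 0x1ff = 9
bank [12+:4] = (word>>12) & 0xf = 2  ←
bank signed 4b, MSB=0: value = 2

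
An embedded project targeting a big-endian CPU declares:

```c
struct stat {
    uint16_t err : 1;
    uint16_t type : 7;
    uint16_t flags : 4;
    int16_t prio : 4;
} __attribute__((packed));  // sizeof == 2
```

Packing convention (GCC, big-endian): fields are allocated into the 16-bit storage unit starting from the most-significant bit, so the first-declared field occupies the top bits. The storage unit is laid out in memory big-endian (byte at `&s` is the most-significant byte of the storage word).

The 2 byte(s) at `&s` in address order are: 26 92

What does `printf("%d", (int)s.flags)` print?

[0]=0x26 [1]=0x92 (big-endian) → word 0x2692
err [15+:1] = (word>>15) & 0x1 = 0
type [8+:7] = (word>>8) & 0x7f = 38
flags [4+:4] = (word>>4) & 0xf = 9  ←
prio [0+:4] = (word>>0) & 0xf = 2

9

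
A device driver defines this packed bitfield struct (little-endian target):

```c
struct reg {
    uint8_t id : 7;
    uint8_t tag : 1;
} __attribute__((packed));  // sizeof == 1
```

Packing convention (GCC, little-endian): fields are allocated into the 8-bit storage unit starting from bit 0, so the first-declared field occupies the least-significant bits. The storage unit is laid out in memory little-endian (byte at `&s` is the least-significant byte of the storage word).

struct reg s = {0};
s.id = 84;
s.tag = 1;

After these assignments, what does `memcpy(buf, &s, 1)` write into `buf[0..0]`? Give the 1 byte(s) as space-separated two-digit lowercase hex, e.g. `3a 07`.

[0+:7] id=84 & 0x7f = 0x54; word=0x54
[7+:1] tag=1 & 0x1 = 0x1; word=0xd4
word = 0xd4 → little-endian bytes:
  [0]=0xd4

d4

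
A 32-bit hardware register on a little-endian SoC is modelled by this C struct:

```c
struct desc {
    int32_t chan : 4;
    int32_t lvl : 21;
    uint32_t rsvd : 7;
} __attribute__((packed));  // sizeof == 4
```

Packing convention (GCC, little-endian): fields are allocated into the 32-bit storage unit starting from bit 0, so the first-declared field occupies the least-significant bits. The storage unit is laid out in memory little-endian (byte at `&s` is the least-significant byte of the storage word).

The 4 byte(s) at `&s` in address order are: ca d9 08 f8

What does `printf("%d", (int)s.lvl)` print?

36252

[0]=0xca [1]=0xd9 [2]=0x08 [3]=0xf8 (little-endian) → word 0xf808d9ca
chan:4 @ bit 0 → (0xf808d9ca>>0)&0xf = 0xa
lvl:21 @ bit 4 → (0xf808d9ca>>4)&0x1fffff = 0x8d9c  ←
rsvd:7 @ bit 25 → (0xf808d9ca>>25)&0x7f = 0x7c
lvl signed 21b, MSB=0: value = 36252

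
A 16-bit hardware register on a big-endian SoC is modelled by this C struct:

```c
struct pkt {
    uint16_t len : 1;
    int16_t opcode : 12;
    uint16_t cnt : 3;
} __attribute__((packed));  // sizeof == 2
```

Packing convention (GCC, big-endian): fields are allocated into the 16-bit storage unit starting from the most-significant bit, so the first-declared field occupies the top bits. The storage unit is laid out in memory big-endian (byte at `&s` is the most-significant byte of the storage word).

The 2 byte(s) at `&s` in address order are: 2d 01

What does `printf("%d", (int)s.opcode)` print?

1440

[0]=0x2d [1]=0x01 (big-endian) → word 0x2d01
len:1 @ bit 15 → (0x2d01>>15)&0x1 = 0x0
opcode:12 @ bit 3 → (0x2d01>>3)&0xfff = 0x5a0  ←
cnt:3 @ bit 0 → (0x2d01>>0)&0x7 = 0x1
opcode signed 12b, MSB=0: value = 1440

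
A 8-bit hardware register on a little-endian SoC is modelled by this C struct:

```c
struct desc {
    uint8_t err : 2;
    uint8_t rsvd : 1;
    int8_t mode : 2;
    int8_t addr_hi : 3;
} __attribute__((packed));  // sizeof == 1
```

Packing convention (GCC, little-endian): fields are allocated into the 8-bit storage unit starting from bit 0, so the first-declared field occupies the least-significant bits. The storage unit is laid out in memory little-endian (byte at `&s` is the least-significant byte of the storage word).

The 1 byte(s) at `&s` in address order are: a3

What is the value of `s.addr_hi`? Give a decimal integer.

[0]=0xa3 (little-endian) → word 0xa3
err [0+:2] = (word>>0) & 0x3 = 3
rsvd [2+:1] = (word>>2) & 0x1 = 0
mode [3+:2] = (word>>3) & 0x3 = 0
addr_hi [5+:3] = (word>>5) & 0x7 = 5  ←
addr_hi signed 3b, MSB=1: 5 - 8 = -3

-3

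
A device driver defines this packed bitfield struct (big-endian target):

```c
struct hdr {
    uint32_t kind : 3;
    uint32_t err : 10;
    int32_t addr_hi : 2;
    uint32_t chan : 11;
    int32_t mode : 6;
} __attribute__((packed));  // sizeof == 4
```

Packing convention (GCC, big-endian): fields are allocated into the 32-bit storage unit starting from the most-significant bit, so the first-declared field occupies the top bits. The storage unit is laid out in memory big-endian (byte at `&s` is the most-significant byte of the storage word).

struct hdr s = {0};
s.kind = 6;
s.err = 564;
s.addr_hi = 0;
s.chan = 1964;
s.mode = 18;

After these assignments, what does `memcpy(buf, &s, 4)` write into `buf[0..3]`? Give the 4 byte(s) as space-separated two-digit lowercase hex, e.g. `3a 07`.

kind (3b) val=6 bits=0x6 at bit 29: 0xc0000000
err (10b) val=564 bits=0x234 at bit 19: 0xd1a00000
addr_hi (2b) val=0 bits=0x0 at bit 17: 0xd1a00000
chan (11b) val=1964 bits=0x7ac at bit 6: 0xd1a1eb00
mode (6b) val=18 bits=0x12 at bit 0: 0xd1a1eb12
word = 0xd1a1eb12 → big-endian bytes:
  [0]=0xd1  [1]=0xa1  [2]=0xeb  [3]=0x12

d1 a1 eb 12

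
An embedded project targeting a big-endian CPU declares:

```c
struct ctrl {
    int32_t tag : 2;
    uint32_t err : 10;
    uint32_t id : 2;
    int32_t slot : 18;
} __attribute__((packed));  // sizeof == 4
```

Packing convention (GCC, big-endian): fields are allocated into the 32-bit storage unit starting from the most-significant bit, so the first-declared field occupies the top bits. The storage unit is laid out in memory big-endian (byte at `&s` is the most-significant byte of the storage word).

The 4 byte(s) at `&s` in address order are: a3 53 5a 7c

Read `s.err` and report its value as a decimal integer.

[0]=0xa3 [1]=0x53 [2]=0x5a [3]=0x7c (big-endian) → word 0xa3535a7c
tag [30+:2] = (word>>30) & 0x3 = 2
err [20+:10] = (word>>20) & 0x3ff = 565  ←
id [18+:2] = (word>>18) & 0x3 = 0
slot [0+:18] = (word>>0) & 0x3ffff = 219772

565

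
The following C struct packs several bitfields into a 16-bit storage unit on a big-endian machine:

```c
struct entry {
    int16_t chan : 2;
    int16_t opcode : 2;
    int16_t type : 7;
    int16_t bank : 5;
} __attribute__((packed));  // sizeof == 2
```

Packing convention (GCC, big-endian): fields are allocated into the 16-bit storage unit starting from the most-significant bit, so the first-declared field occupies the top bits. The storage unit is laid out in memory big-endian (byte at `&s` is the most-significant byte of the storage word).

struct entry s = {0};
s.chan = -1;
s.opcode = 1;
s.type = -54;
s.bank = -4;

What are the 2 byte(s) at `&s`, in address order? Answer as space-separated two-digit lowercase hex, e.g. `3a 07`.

[14+:2] chan=-1 & 0x3 = 0x3; word=0xc000
[12+:2] opcode=1 & 0x3 = 0x1; word=0xd000
[5+:7] type=-54 & 0x7f = 0x4a; word=0xd940
[0+:5] bank=-4 & 0x1f = 0x1c; word=0xd95c
word = 0xd95c → big-endian bytes:
  [0]=0xd9  [1]=0x5c

d9 5c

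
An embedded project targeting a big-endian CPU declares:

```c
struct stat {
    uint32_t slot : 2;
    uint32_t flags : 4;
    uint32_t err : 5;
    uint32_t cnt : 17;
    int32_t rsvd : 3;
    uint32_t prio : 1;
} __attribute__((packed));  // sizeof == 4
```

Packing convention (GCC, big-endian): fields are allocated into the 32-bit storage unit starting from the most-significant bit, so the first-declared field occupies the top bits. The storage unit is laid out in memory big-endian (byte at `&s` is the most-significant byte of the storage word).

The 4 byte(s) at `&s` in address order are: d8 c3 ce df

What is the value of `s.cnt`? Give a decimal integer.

15597

[0]=0xd8 [1]=0xc3 [2]=0xce [3]=0xdf (big-endian) → word 0xd8c3cedf
slot [30+:2] = (word>>30) & 0x3 = 3
flags [26+:4] = (word>>26) & 0xf = 6
err [21+:5] = (word>>21) & 0x1f = 6
cnt [4+:17] = (word>>4) & 0x1ffff = 15597  ←
rsvd [1+:3] = (word>>1) & 0x7 = 7
prio [0+:1] = (word>>0) & 0x1 = 1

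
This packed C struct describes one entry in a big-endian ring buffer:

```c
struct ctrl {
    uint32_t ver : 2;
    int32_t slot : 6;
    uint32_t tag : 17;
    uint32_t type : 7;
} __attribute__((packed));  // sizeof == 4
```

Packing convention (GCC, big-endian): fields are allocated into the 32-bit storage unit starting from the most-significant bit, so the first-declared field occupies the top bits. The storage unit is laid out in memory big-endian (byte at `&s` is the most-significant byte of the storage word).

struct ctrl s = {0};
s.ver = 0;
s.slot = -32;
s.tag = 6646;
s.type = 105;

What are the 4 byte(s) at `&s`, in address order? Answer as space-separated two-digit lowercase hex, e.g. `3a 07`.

ver:2 = 0 → 0x0 << 30 → word 0x00000000
slot:6 = -32 → 0x20 << 24 → word 0x20000000
tag:17 = 6646 → 0x19f6 << 7 → word 0x200cfb00
type:7 = 105 → 0x69 << 0 → word 0x200cfb69
word = 0x200cfb69 → big-endian bytes:
  [0]=0x20  [1]=0x0c  [2]=0xfb  [3]=0x69

20 0c fb 69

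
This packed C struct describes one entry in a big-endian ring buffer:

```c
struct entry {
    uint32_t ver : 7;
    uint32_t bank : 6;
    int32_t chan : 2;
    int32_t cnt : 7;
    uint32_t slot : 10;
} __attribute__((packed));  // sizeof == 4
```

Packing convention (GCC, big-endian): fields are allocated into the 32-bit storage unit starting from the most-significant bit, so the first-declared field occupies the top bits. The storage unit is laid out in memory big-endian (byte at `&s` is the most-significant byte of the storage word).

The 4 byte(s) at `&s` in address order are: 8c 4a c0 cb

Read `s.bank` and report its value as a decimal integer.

[0]=0x8c [1]=0x4a [2]=0xc0 [3]=0xcb (big-endian) → word 0x8c4ac0cb
ver [25+:7] = (word>>25) & 0x7f = 70
bank [19+:6] = (word>>19) & 0x3f = 9  ←
chan [17+:2] = (word>>17) & 0x3 = 1
cnt [10+:7] = (word>>10) & 0x7f = 48
slot [0+:10] = (word>>0) & 0x3ff = 203

9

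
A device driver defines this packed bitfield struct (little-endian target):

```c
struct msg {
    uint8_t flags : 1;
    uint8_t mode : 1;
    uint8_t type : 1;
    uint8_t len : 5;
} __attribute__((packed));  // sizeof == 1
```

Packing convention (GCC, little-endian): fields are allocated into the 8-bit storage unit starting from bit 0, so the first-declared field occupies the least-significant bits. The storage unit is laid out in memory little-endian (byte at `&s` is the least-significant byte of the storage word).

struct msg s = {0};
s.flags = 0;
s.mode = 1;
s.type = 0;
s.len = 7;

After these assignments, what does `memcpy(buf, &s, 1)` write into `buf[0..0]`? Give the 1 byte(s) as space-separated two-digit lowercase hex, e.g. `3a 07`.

flags (1b) val=0 bits=0x0 at bit 0: 0x00
mode (1b) val=1 bits=0x1 at bit 1: 0x02
type (1b) val=0 bits=0x0 at bit 2: 0x02
len (5b) val=7 bits=0x7 at bit 3: 0x3a
word = 0x3a → little-endian bytes:
  [0]=0x3a

3a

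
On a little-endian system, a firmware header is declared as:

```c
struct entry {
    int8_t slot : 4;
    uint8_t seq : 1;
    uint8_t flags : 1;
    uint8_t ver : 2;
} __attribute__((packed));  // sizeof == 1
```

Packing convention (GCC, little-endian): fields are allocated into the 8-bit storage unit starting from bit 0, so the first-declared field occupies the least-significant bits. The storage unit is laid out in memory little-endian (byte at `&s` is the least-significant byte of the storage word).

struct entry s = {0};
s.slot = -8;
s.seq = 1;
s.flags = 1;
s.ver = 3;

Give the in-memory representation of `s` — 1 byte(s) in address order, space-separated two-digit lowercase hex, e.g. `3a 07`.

f8

slot:4 = -8 → 0x8 << 0 → word 0x08
seq:1 = 1 → 0x1 << 4 → word 0x18
flags:1 = 1 → 0x1 << 5 → word 0x38
ver:2 = 3 → 0x3 << 6 → word 0xf8
word = 0xf8 → little-endian bytes:
  [0]=0xf8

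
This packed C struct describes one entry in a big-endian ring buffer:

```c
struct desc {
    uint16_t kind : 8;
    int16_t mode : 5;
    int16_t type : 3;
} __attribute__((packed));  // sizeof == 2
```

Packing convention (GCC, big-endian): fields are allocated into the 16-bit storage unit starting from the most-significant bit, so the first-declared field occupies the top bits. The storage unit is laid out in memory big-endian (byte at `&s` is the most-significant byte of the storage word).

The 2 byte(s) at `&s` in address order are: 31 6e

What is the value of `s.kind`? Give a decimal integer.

[0]=0x31 [1]=0x6e (big-endian) → word 0x316e
kind:8 @ bit 8 → (0x316e>>8)&0xff = 0x31  ←
mode:5 @ bit 3 → (0x316e>>3)&0x1f = 0xd
type:3 @ bit 0 → (0x316e>>0)&0x7 = 0x6

49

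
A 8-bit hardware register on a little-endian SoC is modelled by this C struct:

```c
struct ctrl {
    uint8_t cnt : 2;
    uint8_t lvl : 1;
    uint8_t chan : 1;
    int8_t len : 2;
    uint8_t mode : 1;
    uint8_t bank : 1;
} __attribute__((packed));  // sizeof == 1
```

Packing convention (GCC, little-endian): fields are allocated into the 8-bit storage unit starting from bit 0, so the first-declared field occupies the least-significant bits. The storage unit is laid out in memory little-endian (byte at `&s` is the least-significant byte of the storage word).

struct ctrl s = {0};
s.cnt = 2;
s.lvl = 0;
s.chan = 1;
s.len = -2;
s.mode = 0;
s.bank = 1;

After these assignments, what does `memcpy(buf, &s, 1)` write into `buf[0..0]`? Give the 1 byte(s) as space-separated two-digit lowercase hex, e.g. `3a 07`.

aa

cnt (2b) val=2 bits=0x2 at bit 0: 0x02
lvl (1b) val=0 bits=0x0 at bit 2: 0x02
chan (1b) val=1 bits=0x1 at bit 3: 0x0a
len (2b) val=-2 bits=0x2 at bit 4: 0x2a
mode (1b) val=0 bits=0x0 at bit 6: 0x2a
bank (1b) val=1 bits=0x1 at bit 7: 0xaa
word = 0xaa → little-endian bytes:
  [0]=0xaa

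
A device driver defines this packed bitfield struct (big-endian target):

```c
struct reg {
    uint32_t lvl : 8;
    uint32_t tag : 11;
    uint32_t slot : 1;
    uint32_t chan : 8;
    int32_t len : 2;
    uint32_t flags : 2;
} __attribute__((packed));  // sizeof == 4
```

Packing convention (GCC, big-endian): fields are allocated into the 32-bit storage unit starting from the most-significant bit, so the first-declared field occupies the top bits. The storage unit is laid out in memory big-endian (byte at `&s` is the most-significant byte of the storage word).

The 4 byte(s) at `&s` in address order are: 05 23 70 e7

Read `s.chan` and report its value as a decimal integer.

[0]=0x05 [1]=0x23 [2]=0x70 [3]=0xe7 (big-endian) → word 0x052370e7
lvl:8 @ bit 24 → (0x052370e7>>24)&0xff = 0x5
tag:11 @ bit 13 → (0x052370e7>>13)&0x7ff = 0x11b
slot:1 @ bit 12 → (0x052370e7>>12)&0x1 = 0x1
chan:8 @ bit 4 → (0x052370e7>>4)&0xff = 0xe  ←
len:2 @ bit 2 → (0x052370e7>>2)&0x3 = 0x1
flags:2 @ bit 0 → (0x052370e7>>0)&0x3 = 0x3

14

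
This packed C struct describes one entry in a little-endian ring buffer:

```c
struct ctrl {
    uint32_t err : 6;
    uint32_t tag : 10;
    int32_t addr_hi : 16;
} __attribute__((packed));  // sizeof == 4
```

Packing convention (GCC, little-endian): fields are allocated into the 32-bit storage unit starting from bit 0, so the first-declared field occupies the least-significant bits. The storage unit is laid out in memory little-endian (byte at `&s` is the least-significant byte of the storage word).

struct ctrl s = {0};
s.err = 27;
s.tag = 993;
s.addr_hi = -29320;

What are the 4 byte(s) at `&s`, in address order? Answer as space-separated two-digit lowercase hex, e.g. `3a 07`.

5b f8 78 8d

err (6b) val=27 bits=0x1b at bit 0: 0x0000001b
tag (10b) val=993 bits=0x3e1 at bit 6: 0x0000f85b
addr_hi (16b) val=-29320 bits=0x8d78 at bit 16: 0x8d78f85b
word = 0x8d78f85b → little-endian bytes:
  [0]=0x5b  [1]=0xf8  [2]=0x78  [3]=0x8d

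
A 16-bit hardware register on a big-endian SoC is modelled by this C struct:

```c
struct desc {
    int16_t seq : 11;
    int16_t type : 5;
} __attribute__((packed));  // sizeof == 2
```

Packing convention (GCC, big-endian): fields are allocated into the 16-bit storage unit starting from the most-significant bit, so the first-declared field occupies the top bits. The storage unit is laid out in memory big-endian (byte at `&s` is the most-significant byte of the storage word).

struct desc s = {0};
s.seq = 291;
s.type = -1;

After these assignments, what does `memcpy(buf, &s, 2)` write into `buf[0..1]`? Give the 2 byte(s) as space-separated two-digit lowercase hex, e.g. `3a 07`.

24 7f

seq (11b) val=291 bits=0x123 at bit 5: 0x2460
type (5b) val=-1 bits=0x1f at bit 0: 0x247f
word = 0x247f → big-endian bytes:
  [0]=0x24  [1]=0x7f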